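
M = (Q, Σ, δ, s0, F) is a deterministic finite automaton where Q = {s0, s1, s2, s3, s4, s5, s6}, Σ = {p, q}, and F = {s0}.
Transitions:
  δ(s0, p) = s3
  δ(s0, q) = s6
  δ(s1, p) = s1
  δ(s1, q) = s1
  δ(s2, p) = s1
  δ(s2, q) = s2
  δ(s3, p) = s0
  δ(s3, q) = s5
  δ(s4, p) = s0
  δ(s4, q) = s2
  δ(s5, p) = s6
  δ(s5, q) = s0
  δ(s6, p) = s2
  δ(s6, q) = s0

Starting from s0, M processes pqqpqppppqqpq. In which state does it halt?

s1

s0 --p--> s3
s3 --q--> s5
s5 --q--> s0
s0 --p--> s3
s3 --q--> s5
s5 --p--> s6
s6 --p--> s2
s2 --p--> s1
s1 --p--> s1
s1 --q--> s1
s1 --q--> s1
s1 --p--> s1
s1 --q--> s1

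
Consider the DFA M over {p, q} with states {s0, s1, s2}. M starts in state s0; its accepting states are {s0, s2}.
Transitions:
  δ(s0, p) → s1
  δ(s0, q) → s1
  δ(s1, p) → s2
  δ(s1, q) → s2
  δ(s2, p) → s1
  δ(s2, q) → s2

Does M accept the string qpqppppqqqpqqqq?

s0 --q--> s1
s1 --p--> s2
s2 --q--> s2
s2 --p--> s1
s1 --p--> s2
s2 --p--> s1
s1 --p--> s2
s2 --q--> s2
s2 --q--> s2
s2 --q--> s2
s2 --p--> s1
s1 --q--> s2
s2 --q--> s2
s2 --q--> s2
s2 --q--> s2
End in state s2, which is an accepting state.

accepted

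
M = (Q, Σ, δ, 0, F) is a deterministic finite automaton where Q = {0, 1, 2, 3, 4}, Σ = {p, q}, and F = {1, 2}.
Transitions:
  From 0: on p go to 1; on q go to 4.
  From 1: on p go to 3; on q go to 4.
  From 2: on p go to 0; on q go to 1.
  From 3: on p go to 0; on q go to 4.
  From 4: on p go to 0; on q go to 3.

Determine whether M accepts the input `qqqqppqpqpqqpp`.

0 --q--> 4
4 --q--> 3
3 --q--> 4
4 --q--> 3
3 --p--> 0
0 --p--> 1
1 --q--> 4
4 --p--> 0
0 --q--> 4
4 --p--> 0
0 --q--> 4
4 --q--> 3
3 --p--> 0
0 --p--> 1
End in state 1, which is an accepting state.

accepted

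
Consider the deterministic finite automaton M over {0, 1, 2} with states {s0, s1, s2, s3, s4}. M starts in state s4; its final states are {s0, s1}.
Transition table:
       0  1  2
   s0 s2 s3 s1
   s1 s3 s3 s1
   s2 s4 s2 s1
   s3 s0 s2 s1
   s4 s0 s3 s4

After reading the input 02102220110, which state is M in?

s4

s4 --0--> s0
s0 --2--> s1
s1 --1--> s3
s3 --0--> s0
s0 --2--> s1
s1 --2--> s1
s1 --2--> s1
s1 --0--> s3
s3 --1--> s2
s2 --1--> s2
s2 --0--> s4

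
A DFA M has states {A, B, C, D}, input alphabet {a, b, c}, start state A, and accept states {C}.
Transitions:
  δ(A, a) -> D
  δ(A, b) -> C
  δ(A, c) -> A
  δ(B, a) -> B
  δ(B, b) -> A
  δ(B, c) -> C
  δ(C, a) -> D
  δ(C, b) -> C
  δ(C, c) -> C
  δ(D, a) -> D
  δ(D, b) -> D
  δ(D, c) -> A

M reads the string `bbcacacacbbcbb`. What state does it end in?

C

A --b--> C
C --b--> C
C --c--> C
C --a--> D
D --c--> A
A --a--> D
D --c--> A
A --a--> D
D --c--> A
A --b--> C
C --b--> C
C --c--> C
C --b--> C
C --b--> C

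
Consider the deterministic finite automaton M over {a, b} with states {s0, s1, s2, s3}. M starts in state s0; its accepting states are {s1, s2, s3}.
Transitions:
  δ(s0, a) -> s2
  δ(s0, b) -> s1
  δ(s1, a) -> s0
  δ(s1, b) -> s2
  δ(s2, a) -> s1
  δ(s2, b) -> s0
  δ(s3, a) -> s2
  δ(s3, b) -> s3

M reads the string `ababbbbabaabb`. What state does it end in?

s0 --a--> s2
s2 --b--> s0
s0 --a--> s2
s2 --b--> s0
s0 --b--> s1
s1 --b--> s2
s2 --b--> s0
s0 --a--> s2
s2 --b--> s0
s0 --a--> s2
s2 --a--> s1
s1 --b--> s2
s2 --b--> s0

s0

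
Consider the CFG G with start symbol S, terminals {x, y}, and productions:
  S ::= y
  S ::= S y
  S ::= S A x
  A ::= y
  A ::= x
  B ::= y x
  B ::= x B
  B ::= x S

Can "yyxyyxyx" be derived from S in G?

S ⇒ SAx ⇒ SAxAx ⇒ SyAxAx ⇒ SAxyAxAx ⇒ yAxyAxAx ⇒ yyxyAxAx ⇒ yyxyyxAx ⇒ yyxyyxyx

yes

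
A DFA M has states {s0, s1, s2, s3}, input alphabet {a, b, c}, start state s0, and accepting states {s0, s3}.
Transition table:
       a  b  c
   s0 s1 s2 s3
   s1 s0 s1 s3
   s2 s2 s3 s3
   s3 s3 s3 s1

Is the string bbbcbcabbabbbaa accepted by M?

s0 --b--> s2
s2 --b--> s3
s3 --b--> s3
s3 --c--> s1
s1 --b--> s1
s1 --c--> s3
s3 --a--> s3
s3 --b--> s3
s3 --b--> s3
s3 --a--> s3
s3 --b--> s3
s3 --b--> s3
s3 --b--> s3
s3 --a--> s3
s3 --a--> s3
End in state s3, which is an accepting state.

accepted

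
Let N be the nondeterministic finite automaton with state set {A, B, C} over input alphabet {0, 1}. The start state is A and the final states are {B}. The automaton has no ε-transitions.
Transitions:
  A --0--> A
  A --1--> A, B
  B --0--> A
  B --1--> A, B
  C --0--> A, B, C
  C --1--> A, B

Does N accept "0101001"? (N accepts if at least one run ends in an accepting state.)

accepted

Start: {A}
read 0: {A}
read 1: {A, B}
read 0: {A}
read 1: {A, B}
read 0: {A}
read 0: {A}
read 1: {A, B}
Reachable ∩ accepting = {B} — nonempty.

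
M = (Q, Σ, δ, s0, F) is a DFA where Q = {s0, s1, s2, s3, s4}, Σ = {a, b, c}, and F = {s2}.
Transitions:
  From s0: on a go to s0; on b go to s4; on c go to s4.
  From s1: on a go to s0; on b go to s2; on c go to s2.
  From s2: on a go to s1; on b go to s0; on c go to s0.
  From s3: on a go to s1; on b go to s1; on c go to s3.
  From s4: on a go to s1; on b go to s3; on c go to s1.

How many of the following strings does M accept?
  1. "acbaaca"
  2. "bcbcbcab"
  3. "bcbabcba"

0

"acbaaca": rejected
"bcbcbcab": rejected
"bcbabcba": rejected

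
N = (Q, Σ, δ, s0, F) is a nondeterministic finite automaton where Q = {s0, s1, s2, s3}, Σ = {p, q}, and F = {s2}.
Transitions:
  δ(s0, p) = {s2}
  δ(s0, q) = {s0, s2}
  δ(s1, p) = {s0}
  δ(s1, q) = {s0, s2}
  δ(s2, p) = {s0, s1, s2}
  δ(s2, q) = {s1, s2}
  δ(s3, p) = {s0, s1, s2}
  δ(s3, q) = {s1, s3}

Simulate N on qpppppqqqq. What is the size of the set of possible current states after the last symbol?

3

Start: {s0}
read q: {s0, s2}
read p: {s0, s1, s2}
read p: {s0, s1, s2}
read p: {s0, s1, s2}
read p: {s0, s1, s2}
read p: {s0, s1, s2}
read q: {s0, s1, s2}
read q: {s0, s1, s2}
read q: {s0, s1, s2}
read q: {s0, s1, s2}
Final reachable set {s0, s1, s2} has 3 states.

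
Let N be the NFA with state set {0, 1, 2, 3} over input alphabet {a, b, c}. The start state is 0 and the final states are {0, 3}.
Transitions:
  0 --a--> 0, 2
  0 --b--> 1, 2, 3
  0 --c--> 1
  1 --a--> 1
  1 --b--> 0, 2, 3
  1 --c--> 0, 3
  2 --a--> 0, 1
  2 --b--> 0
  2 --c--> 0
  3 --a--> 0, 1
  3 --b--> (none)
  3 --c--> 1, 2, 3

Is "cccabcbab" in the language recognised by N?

accepted

Start: {0}
read c: {1}
read c: {0, 3}
read c: {1, 2, 3}
read a: {0, 1}
read b: {0, 1, 2, 3}
read c: {0, 1, 2, 3}
read b: {0, 1, 2, 3}
read a: {0, 1, 2}
read b: {0, 1, 2, 3}
Reachable ∩ accepting = {0, 3} — nonempty.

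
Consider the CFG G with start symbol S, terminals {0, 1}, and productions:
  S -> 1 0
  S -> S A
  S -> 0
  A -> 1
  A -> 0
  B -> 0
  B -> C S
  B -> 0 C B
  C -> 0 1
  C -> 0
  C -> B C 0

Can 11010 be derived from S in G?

no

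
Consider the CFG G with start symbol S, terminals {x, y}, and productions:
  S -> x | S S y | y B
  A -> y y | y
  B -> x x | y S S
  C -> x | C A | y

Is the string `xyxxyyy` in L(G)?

no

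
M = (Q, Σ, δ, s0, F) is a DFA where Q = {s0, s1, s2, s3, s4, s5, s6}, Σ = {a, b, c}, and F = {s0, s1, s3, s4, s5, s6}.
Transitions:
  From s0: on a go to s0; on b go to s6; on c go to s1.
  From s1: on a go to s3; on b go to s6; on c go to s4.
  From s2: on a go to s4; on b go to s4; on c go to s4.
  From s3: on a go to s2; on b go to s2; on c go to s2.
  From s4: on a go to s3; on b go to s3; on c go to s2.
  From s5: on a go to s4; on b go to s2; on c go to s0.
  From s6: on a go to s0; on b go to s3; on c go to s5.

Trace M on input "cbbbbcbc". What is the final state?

s0 --c--> s1
s1 --b--> s6
s6 --b--> s3
s3 --b--> s2
s2 --b--> s4
s4 --c--> s2
s2 --b--> s4
s4 --c--> s2

s2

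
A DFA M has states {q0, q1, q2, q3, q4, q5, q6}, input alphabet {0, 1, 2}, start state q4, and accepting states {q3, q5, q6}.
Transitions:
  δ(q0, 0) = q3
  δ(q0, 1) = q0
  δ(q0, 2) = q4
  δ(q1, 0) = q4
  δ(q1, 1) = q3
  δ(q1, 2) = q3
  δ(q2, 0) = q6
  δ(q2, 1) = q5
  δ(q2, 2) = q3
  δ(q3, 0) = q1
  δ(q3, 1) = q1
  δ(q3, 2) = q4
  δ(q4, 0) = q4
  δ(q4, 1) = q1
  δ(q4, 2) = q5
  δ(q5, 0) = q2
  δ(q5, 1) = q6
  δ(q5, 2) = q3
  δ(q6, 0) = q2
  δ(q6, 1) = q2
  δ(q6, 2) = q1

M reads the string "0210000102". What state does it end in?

q1

q4 --0--> q4
q4 --2--> q5
q5 --1--> q6
q6 --0--> q2
q2 --0--> q6
q6 --0--> q2
q2 --0--> q6
q6 --1--> q2
q2 --0--> q6
q6 --2--> q1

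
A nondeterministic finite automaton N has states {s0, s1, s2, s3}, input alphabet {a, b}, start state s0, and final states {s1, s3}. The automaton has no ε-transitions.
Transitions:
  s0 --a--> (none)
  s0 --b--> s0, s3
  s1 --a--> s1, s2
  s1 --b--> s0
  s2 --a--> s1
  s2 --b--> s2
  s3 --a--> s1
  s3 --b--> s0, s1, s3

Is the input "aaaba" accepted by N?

Start: {s0}
read a: {}
The reachable set is empty and stays empty for the remaining 4 symbols.
Reachable ∩ accepting = {} — empty.

rejected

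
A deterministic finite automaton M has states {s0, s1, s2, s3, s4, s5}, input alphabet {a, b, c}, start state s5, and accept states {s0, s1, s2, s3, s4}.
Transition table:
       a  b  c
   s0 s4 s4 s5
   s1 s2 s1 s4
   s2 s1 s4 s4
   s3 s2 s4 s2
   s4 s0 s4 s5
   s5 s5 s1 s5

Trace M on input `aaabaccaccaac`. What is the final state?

s5 --a--> s5
s5 --a--> s5
s5 --a--> s5
s5 --b--> s1
s1 --a--> s2
s2 --c--> s4
s4 --c--> s5
s5 --a--> s5
s5 --c--> s5
s5 --c--> s5
s5 --a--> s5
s5 --a--> s5
s5 --c--> s5

s5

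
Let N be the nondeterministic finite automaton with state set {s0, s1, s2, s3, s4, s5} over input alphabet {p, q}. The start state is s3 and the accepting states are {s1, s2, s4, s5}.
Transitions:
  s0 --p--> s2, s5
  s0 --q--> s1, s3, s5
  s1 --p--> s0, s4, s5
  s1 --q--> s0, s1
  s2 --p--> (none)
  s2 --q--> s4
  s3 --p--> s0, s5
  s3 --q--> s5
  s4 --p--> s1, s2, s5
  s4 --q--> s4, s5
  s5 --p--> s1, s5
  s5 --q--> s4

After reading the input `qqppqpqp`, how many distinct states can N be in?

Start: {s3}
read q: {s5}
read q: {s4}
read p: {s1, s2, s5}
read p: {s0, s1, s4, s5}
read q: {s0, s1, s3, s4, s5}
read p: {s0, s1, s2, s4, s5}
read q: {s0, s1, s3, s4, s5}
read p: {s0, s1, s2, s4, s5}
Final reachable set {s0, s1, s2, s4, s5} has 5 states.

5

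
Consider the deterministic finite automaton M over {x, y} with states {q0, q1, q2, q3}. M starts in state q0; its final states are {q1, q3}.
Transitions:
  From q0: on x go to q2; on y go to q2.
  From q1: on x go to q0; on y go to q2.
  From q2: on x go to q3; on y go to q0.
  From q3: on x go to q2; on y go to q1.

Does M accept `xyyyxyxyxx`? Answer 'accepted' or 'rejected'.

q0 --x--> q2
q2 --y--> q0
q0 --y--> q2
q2 --y--> q0
q0 --x--> q2
q2 --y--> q0
q0 --x--> q2
q2 --y--> q0
q0 --x--> q2
q2 --x--> q3
End in state q3, which is an accepting state.

accepted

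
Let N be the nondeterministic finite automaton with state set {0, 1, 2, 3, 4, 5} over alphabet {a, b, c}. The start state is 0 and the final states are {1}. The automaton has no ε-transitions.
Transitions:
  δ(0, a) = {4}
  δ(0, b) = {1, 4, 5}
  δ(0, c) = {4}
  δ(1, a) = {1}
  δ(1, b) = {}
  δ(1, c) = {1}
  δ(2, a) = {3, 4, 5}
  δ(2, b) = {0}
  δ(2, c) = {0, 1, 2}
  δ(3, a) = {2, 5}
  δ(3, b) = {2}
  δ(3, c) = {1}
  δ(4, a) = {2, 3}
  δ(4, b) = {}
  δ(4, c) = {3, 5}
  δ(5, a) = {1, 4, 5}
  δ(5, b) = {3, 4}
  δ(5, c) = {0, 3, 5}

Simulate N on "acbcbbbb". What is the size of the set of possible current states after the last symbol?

6

Start: {0}
read a: {4}
read c: {3, 5}
read b: {2, 3, 4}
read c: {0, 1, 2, 3, 5}
read b: {0, 1, 2, 3, 4, 5}
read b: {0, 1, 2, 3, 4, 5}
read b: {0, 1, 2, 3, 4, 5}
read b: {0, 1, 2, 3, 4, 5}
Final reachable set {0, 1, 2, 3, 4, 5} has 6 states.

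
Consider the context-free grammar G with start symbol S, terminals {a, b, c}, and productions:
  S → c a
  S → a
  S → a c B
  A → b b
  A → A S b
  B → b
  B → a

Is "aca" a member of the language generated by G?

S ⇒ acB ⇒ aca

yes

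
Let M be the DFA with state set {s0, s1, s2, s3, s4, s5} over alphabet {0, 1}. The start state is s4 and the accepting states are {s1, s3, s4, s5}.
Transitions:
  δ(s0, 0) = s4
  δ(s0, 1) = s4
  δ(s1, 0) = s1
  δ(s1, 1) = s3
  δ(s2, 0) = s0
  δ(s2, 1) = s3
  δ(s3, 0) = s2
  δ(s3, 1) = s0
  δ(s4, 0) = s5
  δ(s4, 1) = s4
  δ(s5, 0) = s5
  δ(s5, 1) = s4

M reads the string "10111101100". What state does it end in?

s5

s4 --1--> s4
s4 --0--> s5
s5 --1--> s4
s4 --1--> s4
s4 --1--> s4
s4 --1--> s4
s4 --0--> s5
s5 --1--> s4
s4 --1--> s4
s4 --0--> s5
s5 --0--> s5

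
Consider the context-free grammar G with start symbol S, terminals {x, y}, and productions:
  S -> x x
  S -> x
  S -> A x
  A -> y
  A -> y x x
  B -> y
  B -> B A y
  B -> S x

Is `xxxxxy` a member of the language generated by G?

no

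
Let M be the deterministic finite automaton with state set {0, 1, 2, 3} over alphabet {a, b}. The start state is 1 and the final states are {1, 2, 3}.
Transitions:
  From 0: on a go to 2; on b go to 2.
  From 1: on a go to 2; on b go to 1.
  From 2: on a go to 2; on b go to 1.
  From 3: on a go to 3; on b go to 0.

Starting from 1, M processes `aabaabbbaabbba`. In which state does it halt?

2

1 --a--> 2
2 --a--> 2
2 --b--> 1
1 --a--> 2
2 --a--> 2
2 --b--> 1
1 --b--> 1
1 --b--> 1
1 --a--> 2
2 --a--> 2
2 --b--> 1
1 --b--> 1
1 --b--> 1
1 --a--> 2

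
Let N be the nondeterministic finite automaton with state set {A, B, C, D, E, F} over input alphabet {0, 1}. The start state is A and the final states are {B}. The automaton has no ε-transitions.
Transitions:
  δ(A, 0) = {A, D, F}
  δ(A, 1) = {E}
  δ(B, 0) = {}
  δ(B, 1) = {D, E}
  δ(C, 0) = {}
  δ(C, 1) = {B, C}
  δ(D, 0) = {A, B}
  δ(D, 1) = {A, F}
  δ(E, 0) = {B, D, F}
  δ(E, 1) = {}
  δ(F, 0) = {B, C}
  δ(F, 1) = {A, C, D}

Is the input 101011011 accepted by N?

Start: {A}
read 1: {E}
read 0: {B, D, F}
read 1: {A, C, D, E, F}
read 0: {A, B, C, D, F}
read 1: {A, B, C, D, E, F}
read 1: {A, B, C, D, E, F}
read 0: {A, B, C, D, F}
read 1: {A, B, C, D, E, F}
read 1: {A, B, C, D, E, F}
Reachable ∩ accepting = {B} — nonempty.

accepted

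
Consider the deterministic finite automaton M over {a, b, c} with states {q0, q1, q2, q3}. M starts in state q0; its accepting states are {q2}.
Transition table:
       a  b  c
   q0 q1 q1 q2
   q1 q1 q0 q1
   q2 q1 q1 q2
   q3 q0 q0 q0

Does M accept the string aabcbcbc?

q0 --a--> q1
q1 --a--> q1
q1 --b--> q0
q0 --c--> q2
q2 --b--> q1
q1 --c--> q1
q1 --b--> q0
q0 --c--> q2
End in state q2, which is an accepting state.

accepted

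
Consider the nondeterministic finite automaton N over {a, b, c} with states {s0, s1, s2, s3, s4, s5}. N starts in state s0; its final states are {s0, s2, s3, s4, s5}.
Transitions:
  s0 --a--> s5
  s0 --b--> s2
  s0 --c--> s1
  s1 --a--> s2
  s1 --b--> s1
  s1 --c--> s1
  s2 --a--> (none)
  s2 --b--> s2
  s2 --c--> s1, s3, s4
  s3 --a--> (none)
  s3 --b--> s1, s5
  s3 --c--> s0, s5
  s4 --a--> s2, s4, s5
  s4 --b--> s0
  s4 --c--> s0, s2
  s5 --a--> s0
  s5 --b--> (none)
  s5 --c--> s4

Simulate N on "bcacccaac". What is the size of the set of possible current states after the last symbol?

5

Start: {s0}
read b: {s2}
read c: {s1, s3, s4}
read a: {s2, s4, s5}
read c: {s0, s1, s2, s3, s4}
read c: {s0, s1, s2, s3, s4, s5}
read c: {s0, s1, s2, s3, s4, s5}
read a: {s0, s2, s4, s5}
read a: {s0, s2, s4, s5}
read c: {s0, s1, s2, s3, s4}
Final reachable set {s0, s1, s2, s3, s4} has 5 states.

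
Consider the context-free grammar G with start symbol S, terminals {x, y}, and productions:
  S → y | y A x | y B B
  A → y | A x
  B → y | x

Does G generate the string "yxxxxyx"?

no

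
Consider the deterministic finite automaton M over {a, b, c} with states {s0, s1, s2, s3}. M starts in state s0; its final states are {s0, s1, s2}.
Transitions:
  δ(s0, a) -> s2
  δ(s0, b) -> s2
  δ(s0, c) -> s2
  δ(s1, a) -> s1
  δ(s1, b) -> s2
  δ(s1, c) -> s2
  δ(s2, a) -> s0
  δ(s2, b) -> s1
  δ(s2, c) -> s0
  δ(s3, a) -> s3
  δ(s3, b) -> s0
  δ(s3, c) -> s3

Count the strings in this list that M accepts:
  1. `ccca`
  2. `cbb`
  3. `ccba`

`ccca`: accepted
`cbb`: accepted
`ccba`: accepted

3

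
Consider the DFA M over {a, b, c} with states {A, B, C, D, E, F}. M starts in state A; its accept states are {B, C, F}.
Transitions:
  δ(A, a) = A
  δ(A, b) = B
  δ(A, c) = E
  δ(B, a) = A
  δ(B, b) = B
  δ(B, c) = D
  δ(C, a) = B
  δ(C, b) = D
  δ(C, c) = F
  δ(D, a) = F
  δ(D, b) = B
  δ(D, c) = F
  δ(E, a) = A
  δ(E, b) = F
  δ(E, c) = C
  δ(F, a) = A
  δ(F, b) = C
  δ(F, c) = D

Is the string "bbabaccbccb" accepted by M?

accepted

A --b--> B
B --b--> B
B --a--> A
A --b--> B
B --a--> A
A --c--> E
E --c--> C
C --b--> D
D --c--> F
F --c--> D
D --b--> B
End in state B, which is an accepting state.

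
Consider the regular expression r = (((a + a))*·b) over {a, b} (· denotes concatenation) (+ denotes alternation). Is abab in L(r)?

No split of abab into u·v has ((a+a))* matching u and b matching v.

no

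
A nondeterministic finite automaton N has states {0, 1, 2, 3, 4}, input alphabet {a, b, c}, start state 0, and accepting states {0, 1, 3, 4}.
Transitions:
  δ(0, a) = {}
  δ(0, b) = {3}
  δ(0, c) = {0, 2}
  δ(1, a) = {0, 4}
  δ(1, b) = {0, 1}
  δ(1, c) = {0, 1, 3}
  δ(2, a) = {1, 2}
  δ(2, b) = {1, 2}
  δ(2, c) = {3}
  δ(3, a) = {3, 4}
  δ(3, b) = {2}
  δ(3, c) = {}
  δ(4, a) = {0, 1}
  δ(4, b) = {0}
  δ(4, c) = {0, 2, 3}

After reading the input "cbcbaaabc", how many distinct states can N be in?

4

Start: {0}
read c: {0, 2}
read b: {1, 2, 3}
read c: {0, 1, 3}
read b: {0, 1, 2, 3}
read a: {0, 1, 2, 3, 4}
read a: {0, 1, 2, 3, 4}
read a: {0, 1, 2, 3, 4}
read b: {0, 1, 2, 3}
read c: {0, 1, 2, 3}
Final reachable set {0, 1, 2, 3} has 4 states.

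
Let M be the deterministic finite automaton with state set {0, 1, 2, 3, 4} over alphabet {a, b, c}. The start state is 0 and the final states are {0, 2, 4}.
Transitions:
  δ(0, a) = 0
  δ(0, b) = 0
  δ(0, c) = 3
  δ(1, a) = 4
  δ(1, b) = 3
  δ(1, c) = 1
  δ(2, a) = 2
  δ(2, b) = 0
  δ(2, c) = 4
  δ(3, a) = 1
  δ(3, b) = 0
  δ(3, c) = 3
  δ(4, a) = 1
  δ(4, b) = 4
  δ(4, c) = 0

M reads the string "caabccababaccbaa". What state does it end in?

4

0 --c--> 3
3 --a--> 1
1 --a--> 4
4 --b--> 4
4 --c--> 0
0 --c--> 3
3 --a--> 1
1 --b--> 3
3 --a--> 1
1 --b--> 3
3 --a--> 1
1 --c--> 1
1 --c--> 1
1 --b--> 3
3 --a--> 1
1 --a--> 4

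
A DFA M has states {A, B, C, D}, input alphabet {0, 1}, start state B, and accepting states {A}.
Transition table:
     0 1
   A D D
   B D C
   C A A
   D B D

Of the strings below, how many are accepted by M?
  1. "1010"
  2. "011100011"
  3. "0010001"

"1010": rejected
"011100011": accepted
"0010001": rejected

1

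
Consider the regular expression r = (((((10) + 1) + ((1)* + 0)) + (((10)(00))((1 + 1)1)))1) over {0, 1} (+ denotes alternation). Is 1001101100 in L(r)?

No split of 1001101100 into u·v has ((((10)+1)+((1)*+0))+(((10)(00))((1+1)1))) matching u and 1 matching v.

no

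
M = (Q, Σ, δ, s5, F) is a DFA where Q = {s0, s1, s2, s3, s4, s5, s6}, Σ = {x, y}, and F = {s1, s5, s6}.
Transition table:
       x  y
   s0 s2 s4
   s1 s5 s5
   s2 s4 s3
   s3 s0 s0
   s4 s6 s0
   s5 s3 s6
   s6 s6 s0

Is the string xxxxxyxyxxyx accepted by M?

s5 --x--> s3
s3 --x--> s0
s0 --x--> s2
s2 --x--> s4
s4 --x--> s6
s6 --y--> s0
s0 --x--> s2
s2 --y--> s3
s3 --x--> s0
s0 --x--> s2
s2 --y--> s3
s3 --x--> s0
End in state s0, which is not an accepting state.

rejected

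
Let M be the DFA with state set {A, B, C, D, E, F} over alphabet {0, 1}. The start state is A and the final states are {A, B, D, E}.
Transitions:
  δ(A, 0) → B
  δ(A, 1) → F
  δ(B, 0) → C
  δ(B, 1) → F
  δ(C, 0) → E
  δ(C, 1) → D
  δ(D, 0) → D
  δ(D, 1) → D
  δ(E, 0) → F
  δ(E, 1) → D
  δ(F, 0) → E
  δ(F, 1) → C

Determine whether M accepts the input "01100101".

accepted

A --0--> B
B --1--> F
F --1--> C
C --0--> E
E --0--> F
F --1--> C
C --0--> E
E --1--> D
End in state D, which is an accepting state.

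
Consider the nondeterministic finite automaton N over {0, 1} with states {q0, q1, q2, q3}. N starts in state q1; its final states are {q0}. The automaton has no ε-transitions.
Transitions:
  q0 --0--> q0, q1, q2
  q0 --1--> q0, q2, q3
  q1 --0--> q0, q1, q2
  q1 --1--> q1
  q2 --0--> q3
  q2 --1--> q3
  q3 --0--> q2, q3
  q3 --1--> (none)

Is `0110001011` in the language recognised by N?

accepted

Start: {q1}
read 0: {q0, q1, q2}
read 1: {q0, q1, q2, q3}
read 1: {q0, q1, q2, q3}
read 0: {q0, q1, q2, q3}
read 0: {q0, q1, q2, q3}
read 0: {q0, q1, q2, q3}
read 1: {q0, q1, q2, q3}
read 0: {q0, q1, q2, q3}
read 1: {q0, q1, q2, q3}
read 1: {q0, q1, q2, q3}
Reachable ∩ accepting = {q0} — nonempty.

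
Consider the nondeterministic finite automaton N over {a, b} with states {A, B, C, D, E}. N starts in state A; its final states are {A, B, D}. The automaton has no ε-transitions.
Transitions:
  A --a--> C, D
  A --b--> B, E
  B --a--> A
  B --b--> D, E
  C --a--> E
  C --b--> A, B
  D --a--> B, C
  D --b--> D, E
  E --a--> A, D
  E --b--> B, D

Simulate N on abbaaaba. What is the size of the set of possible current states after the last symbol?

Start: {A}
read a: {C, D}
read b: {A, B, D, E}
read b: {B, D, E}
read a: {A, B, C, D}
read a: {A, B, C, D, E}
read a: {A, B, C, D, E}
read b: {A, B, D, E}
read a: {A, B, C, D}
Final reachable set {A, B, C, D} has 4 states.

4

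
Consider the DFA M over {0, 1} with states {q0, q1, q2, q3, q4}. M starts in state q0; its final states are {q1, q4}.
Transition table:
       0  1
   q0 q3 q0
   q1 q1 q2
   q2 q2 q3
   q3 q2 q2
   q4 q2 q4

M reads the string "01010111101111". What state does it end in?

q0 --0--> q3
q3 --1--> q2
q2 --0--> q2
q2 --1--> q3
q3 --0--> q2
q2 --1--> q3
q3 --1--> q2
q2 --1--> q3
q3 --1--> q2
q2 --0--> q2
q2 --1--> q3
q3 --1--> q2
q2 --1--> q3
q3 --1--> q2

q2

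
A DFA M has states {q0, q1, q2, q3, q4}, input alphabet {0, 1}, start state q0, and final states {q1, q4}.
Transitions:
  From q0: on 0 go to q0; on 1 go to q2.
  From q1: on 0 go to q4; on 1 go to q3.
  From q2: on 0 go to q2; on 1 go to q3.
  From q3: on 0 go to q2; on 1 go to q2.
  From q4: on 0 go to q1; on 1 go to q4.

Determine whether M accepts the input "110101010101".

rejected

q0 --1--> q2
q2 --1--> q3
q3 --0--> q2
q2 --1--> q3
q3 --0--> q2
q2 --1--> q3
q3 --0--> q2
q2 --1--> q3
q3 --0--> q2
q2 --1--> q3
q3 --0--> q2
q2 --1--> q3
End in state q3, which is not an accepting state.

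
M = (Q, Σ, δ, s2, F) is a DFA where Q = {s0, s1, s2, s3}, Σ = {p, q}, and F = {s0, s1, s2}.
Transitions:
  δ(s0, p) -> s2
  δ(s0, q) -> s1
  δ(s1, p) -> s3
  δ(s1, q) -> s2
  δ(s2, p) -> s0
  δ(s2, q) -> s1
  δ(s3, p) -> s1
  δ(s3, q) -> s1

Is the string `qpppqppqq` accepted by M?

s2 --q--> s1
s1 --p--> s3
s3 --p--> s1
s1 --p--> s3
s3 --q--> s1
s1 --p--> s3
s3 --p--> s1
s1 --q--> s2
s2 --q--> s1
End in state s1, which is an accepting state.

accepted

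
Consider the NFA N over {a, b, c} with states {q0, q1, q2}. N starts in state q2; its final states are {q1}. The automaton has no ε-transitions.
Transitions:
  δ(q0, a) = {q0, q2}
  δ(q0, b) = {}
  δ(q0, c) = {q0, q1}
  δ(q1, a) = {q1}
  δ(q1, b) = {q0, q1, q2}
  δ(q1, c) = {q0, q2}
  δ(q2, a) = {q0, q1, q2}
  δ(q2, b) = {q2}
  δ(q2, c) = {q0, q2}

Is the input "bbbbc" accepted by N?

rejected

Start: {q2}
read b: {q2}
read b: {q2}
read b: {q2}
read b: {q2}
read c: {q0, q2}
Reachable ∩ accepting = {} — empty.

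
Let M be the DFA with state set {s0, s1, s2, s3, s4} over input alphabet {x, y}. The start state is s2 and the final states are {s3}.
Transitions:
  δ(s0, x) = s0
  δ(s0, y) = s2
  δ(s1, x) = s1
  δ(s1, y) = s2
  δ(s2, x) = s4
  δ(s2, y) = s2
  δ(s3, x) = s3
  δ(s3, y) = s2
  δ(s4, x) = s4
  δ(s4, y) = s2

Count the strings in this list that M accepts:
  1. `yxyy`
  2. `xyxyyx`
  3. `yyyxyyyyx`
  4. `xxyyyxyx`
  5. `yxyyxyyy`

`yxyy`: rejected
`xyxyyx`: rejected
`yyyxyyyyx`: rejected
`xxyyyxyx`: rejected
`yxyyxyyy`: rejected

0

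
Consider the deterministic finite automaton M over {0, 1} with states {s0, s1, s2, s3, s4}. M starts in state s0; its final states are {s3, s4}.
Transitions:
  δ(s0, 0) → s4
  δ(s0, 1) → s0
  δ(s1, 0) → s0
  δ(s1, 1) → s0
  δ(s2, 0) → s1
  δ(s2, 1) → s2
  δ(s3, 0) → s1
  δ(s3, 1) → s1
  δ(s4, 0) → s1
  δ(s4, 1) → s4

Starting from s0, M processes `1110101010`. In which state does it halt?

s1

s0 --1--> s0
s0 --1--> s0
s0 --1--> s0
s0 --0--> s4
s4 --1--> s4
s4 --0--> s1
s1 --1--> s0
s0 --0--> s4
s4 --1--> s4
s4 --0--> s1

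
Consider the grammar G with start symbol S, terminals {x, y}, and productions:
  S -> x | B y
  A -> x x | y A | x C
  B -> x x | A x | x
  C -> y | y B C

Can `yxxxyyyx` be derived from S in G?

no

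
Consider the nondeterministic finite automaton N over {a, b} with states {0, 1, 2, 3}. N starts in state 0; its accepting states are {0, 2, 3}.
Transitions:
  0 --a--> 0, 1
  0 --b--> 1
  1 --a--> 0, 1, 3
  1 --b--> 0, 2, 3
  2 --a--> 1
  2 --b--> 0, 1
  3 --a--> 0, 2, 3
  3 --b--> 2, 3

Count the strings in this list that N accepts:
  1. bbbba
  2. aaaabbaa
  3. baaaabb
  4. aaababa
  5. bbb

5

bbbba: accepted
aaaabbaa: accepted
baaaabb: accepted
aaababa: accepted
bbb: accepted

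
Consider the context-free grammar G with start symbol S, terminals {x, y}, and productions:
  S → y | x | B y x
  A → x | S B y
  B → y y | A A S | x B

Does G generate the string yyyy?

no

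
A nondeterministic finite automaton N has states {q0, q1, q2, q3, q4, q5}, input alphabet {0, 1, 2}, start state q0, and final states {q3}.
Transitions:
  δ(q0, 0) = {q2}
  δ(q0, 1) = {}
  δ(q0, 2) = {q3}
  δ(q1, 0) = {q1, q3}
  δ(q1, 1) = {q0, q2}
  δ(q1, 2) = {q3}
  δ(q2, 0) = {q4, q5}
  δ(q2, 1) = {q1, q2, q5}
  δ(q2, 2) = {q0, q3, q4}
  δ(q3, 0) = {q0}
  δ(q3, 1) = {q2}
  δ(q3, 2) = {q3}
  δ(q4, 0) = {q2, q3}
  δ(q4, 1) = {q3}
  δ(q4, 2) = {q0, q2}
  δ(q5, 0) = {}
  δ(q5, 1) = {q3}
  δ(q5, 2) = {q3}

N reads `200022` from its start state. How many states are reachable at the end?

Start: {q0}
read 2: {q3}
read 0: {q0}
read 0: {q2}
read 0: {q4, q5}
read 2: {q0, q2, q3}
read 2: {q0, q3, q4}
Final reachable set {q0, q3, q4} has 3 states.

3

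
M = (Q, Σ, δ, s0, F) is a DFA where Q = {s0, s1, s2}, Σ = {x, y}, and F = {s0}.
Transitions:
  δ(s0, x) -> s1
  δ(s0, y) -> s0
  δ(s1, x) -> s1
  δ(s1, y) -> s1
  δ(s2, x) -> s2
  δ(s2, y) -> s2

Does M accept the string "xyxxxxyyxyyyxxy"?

rejected

s0 --x--> s1
s1 --y--> s1
s1 --x--> s1
s1 --x--> s1
s1 --x--> s1
s1 --x--> s1
s1 --y--> s1
s1 --y--> s1
s1 --x--> s1
s1 --y--> s1
s1 --y--> s1
s1 --y--> s1
s1 --x--> s1
s1 --x--> s1
s1 --y--> s1
End in state s1, which is not an accepting state.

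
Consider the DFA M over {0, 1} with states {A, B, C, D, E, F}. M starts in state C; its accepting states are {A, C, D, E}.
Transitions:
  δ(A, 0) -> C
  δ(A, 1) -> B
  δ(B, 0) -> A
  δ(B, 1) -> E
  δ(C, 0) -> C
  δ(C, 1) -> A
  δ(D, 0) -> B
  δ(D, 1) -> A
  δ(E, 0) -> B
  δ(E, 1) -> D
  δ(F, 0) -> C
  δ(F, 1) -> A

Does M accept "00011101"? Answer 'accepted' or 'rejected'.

accepted

C --0--> C
C --0--> C
C --0--> C
C --1--> A
A --1--> B
B --1--> E
E --0--> B
B --1--> E
End in state E, which is an accepting state.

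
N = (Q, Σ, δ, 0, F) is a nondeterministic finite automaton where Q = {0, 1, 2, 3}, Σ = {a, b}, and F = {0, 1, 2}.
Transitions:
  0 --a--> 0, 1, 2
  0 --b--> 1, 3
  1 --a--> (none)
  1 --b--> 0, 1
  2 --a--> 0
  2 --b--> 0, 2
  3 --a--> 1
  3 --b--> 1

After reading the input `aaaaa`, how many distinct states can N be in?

Start: {0}
read a: {0, 1, 2}
read a: {0, 1, 2}
read a: {0, 1, 2}
read a: {0, 1, 2}
read a: {0, 1, 2}
Final reachable set {0, 1, 2} has 3 states.

3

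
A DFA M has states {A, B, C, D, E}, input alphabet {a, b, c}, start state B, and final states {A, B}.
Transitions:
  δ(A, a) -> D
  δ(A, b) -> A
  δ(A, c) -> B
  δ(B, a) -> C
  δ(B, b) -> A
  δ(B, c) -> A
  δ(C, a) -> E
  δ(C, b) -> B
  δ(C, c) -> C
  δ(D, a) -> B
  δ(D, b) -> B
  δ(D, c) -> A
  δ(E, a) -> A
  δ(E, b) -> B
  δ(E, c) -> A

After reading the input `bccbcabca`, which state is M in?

B --b--> A
A --c--> B
B --c--> A
A --b--> A
A --c--> B
B --a--> C
C --b--> B
B --c--> A
A --a--> D

D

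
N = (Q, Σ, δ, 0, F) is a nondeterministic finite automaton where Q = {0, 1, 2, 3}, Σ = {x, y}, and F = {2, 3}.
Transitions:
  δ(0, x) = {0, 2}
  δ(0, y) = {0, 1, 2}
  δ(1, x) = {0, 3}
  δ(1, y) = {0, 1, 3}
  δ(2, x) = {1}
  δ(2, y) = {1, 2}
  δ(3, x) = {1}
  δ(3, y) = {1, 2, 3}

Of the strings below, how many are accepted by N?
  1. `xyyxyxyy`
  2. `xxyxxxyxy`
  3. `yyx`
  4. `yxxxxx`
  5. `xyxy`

5

`xyyxyxyy`: accepted
`xxyxxxyxy`: accepted
`yyx`: accepted
`yxxxxx`: accepted
`xyxy`: accepted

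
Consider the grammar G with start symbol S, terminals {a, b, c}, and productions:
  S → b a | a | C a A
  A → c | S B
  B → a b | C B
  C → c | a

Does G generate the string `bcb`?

no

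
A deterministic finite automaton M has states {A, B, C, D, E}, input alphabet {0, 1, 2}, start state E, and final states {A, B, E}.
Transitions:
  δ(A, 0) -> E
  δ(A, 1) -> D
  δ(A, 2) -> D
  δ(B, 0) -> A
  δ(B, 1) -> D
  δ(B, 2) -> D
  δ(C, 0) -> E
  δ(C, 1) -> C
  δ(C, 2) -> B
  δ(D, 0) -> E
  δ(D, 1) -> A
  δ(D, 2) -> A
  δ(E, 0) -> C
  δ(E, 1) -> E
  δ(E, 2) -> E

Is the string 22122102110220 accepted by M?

rejected

E --2--> E
E --2--> E
E --1--> E
E --2--> E
E --2--> E
E --1--> E
E --0--> C
C --2--> B
B --1--> D
D --1--> A
A --0--> E
E --2--> E
E --2--> E
E --0--> C
End in state C, which is not an accepting state.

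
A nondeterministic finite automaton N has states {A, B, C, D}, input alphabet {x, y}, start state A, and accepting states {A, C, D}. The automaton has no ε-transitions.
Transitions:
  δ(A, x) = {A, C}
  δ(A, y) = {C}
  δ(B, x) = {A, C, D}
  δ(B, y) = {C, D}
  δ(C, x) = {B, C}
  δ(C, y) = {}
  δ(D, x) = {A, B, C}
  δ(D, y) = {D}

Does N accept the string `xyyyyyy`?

Start: {A}
read x: {A, C}
read y: {C}
read y: {}
The reachable set is empty and stays empty for the remaining 4 symbols.
Reachable ∩ accepting = {} — empty.

rejected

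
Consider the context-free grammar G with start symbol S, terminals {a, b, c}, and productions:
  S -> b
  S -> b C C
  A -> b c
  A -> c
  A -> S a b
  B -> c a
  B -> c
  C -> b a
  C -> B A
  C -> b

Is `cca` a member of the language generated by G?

no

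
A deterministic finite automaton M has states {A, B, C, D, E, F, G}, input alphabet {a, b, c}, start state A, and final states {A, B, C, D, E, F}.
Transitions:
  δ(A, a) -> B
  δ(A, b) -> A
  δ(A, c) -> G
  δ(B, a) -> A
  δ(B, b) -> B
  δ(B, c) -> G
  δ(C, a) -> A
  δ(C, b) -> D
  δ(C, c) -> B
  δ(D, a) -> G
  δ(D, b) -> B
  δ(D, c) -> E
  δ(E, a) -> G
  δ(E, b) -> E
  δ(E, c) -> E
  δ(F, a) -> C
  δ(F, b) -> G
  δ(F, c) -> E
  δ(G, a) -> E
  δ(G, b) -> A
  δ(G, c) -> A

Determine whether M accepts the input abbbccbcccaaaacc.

A --a--> B
B --b--> B
B --b--> B
B --b--> B
B --c--> G
G --c--> A
A --b--> A
A --c--> G
G --c--> A
A --c--> G
G --a--> E
E --a--> G
G --a--> E
E --a--> G
G --c--> A
A --c--> G
End in state G, which is not an accepting state.

rejected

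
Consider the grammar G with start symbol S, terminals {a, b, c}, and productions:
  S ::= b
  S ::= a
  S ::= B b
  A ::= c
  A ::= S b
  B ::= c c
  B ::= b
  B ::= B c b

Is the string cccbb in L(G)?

yes

S ⇒ Bb ⇒ Bcbb ⇒ cccbb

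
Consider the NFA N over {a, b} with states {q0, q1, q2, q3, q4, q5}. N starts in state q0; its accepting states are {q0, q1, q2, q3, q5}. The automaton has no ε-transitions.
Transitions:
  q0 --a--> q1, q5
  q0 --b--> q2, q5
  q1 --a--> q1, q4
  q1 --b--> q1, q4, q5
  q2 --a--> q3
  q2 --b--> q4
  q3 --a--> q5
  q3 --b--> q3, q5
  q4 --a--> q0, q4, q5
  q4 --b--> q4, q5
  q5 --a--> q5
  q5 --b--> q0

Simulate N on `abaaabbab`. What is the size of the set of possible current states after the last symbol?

6

Start: {q0}
read a: {q1, q5}
read b: {q0, q1, q4, q5}
read a: {q0, q1, q4, q5}
read a: {q0, q1, q4, q5}
read a: {q0, q1, q4, q5}
read b: {q0, q1, q2, q4, q5}
read b: {q0, q1, q2, q4, q5}
read a: {q0, q1, q3, q4, q5}
read b: {q0, q1, q2, q3, q4, q5}
Final reachable set {q0, q1, q2, q3, q4, q5} has 6 states.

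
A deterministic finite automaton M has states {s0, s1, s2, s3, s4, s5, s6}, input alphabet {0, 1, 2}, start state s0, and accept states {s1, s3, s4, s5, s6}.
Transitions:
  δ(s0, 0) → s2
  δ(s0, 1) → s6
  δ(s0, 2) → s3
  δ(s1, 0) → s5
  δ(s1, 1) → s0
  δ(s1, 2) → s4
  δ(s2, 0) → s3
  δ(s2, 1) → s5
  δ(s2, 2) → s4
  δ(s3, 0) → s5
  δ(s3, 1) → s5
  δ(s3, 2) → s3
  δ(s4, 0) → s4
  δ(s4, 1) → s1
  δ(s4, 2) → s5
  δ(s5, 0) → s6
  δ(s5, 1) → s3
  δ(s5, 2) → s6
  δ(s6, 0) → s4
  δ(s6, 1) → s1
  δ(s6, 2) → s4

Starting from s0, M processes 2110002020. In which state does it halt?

s0 --2--> s3
s3 --1--> s5
s5 --1--> s3
s3 --0--> s5
s5 --0--> s6
s6 --0--> s4
s4 --2--> s5
s5 --0--> s6
s6 --2--> s4
s4 --0--> s4

s4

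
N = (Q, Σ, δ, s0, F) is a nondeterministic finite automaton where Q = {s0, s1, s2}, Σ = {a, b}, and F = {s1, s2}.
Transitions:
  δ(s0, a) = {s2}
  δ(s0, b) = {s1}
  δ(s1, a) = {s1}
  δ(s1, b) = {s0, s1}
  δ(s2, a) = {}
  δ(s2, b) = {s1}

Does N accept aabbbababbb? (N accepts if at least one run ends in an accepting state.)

Start: {s0}
read a: {s2}
read a: {}
The reachable set is empty and stays empty for the remaining 9 symbols.
Reachable ∩ accepting = {} — empty.

rejected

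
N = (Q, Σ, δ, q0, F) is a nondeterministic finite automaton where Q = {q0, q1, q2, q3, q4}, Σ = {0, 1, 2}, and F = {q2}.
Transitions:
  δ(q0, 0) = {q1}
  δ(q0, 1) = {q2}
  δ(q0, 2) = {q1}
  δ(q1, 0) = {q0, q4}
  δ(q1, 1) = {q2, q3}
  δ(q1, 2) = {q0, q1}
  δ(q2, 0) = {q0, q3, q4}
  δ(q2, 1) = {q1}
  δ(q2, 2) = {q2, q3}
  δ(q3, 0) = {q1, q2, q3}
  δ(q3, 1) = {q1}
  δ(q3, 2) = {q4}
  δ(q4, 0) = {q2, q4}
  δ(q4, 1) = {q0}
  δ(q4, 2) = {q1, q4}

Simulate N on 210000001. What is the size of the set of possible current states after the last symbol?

4

Start: {q0}
read 2: {q1}
read 1: {q2, q3}
read 0: {q0, q1, q2, q3, q4}
read 0: {q0, q1, q2, q3, q4}
read 0: {q0, q1, q2, q3, q4}
read 0: {q0, q1, q2, q3, q4}
read 0: {q0, q1, q2, q3, q4}
read 0: {q0, q1, q2, q3, q4}
read 1: {q0, q1, q2, q3}
Final reachable set {q0, q1, q2, q3} has 4 states.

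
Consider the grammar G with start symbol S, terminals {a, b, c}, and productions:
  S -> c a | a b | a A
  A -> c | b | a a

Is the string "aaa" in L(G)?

yes

S ⇒ aA ⇒ aaa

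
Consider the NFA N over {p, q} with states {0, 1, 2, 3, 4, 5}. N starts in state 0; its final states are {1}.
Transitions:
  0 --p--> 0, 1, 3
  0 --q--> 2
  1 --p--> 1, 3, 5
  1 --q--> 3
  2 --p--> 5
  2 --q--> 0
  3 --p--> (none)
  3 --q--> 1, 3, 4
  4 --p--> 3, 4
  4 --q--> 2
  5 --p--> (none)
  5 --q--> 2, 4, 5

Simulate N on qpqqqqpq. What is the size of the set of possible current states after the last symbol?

5

Start: {0}
read q: {2}
read p: {5}
read q: {2, 4, 5}
read q: {0, 2, 4, 5}
read q: {0, 2, 4, 5}
read q: {0, 2, 4, 5}
read p: {0, 1, 3, 4, 5}
read q: {1, 2, 3, 4, 5}
Final reachable set {1, 2, 3, 4, 5} has 5 states.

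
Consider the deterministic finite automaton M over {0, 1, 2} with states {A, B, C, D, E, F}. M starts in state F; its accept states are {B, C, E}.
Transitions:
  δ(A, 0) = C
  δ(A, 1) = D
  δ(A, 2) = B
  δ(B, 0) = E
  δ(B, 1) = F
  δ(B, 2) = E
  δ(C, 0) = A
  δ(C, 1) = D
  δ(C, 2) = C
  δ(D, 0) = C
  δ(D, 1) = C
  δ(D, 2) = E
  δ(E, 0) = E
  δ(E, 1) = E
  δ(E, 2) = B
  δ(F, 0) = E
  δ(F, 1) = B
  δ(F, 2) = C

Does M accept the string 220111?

rejected

F --2--> C
C --2--> C
C --0--> A
A --1--> D
D --1--> C
C --1--> D
End in state D, which is not an accepting state.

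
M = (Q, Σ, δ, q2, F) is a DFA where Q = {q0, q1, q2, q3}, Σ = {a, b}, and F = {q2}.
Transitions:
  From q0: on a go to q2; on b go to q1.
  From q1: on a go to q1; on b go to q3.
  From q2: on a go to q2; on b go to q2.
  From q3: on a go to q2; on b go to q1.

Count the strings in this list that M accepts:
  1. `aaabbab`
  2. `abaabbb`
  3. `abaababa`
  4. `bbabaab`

4

`aaabbab`: accepted
`abaabbb`: accepted
`abaababa`: accepted
`bbabaab`: accepted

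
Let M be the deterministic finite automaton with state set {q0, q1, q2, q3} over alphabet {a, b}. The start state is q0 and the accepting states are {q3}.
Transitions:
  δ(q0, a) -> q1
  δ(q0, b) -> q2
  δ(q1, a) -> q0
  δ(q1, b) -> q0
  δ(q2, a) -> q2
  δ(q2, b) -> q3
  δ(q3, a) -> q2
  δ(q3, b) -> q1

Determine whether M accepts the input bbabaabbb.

rejected

q0 --b--> q2
q2 --b--> q3
q3 --a--> q2
q2 --b--> q3
q3 --a--> q2
q2 --a--> q2
q2 --b--> q3
q3 --b--> q1
q1 --b--> q0
End in state q0, which is not an accepting state.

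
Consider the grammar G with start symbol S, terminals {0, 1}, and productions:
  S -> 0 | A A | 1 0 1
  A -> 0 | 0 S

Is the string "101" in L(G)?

yes

S ⇒ 101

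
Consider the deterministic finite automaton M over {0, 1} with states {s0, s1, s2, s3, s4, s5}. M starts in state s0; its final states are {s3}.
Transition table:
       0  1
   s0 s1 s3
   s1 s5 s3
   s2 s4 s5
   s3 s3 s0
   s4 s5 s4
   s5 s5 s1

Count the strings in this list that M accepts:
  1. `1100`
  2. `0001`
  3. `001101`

0

`1100`: rejected
`0001`: rejected
`001101`: rejected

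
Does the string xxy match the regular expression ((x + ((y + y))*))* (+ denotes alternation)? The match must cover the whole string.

Split into 3 pieces x · x · y; each matches (x+((y+y))*).

yes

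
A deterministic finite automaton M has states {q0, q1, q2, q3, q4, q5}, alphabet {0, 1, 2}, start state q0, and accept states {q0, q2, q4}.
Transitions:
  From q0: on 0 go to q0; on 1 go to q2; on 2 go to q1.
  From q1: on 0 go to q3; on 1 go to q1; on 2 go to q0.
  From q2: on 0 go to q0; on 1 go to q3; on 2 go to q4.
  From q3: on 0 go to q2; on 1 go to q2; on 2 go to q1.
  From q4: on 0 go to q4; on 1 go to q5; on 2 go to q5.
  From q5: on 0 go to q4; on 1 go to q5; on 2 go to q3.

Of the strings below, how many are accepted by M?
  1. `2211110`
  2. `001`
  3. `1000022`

`2211110`: accepted
`001`: accepted
`1000022`: accepted

3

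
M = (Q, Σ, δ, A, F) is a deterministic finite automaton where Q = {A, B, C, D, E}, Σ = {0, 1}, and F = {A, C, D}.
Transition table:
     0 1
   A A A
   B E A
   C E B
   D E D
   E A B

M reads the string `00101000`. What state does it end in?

A

A --0--> A
A --0--> A
A --1--> A
A --0--> A
A --1--> A
A --0--> A
A --0--> A
A --0--> A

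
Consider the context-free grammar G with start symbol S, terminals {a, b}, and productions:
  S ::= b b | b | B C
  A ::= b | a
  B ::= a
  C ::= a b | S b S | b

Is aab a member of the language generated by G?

yes

S ⇒ BC ⇒ aC ⇒ aab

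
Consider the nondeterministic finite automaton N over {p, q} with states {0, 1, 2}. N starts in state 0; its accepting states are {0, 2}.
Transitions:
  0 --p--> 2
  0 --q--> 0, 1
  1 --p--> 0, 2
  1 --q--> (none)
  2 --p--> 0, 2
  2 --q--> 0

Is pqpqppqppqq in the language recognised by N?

accepted

Start: {0}
read p: {2}
read q: {0}
read p: {2}
read q: {0}
read p: {2}
read p: {0, 2}
read q: {0, 1}
read p: {0, 2}
read p: {0, 2}
read q: {0, 1}
read q: {0, 1}
Reachable ∩ accepting = {0} — nonempty.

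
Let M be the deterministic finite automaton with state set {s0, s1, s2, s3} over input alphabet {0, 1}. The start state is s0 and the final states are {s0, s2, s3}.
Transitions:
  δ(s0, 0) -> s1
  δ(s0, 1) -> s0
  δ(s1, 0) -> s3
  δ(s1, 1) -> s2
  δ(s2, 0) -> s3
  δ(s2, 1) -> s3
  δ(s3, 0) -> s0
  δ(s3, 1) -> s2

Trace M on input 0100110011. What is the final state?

s0 --0--> s1
s1 --1--> s2
s2 --0--> s3
s3 --0--> s0
s0 --1--> s0
s0 --1--> s0
s0 --0--> s1
s1 --0--> s3
s3 --1--> s2
s2 --1--> s3

s3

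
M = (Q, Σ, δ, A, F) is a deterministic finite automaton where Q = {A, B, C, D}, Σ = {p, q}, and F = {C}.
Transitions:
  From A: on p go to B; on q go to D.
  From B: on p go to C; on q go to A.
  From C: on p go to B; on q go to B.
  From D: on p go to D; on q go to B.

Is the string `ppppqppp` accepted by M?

accepted

A --p--> B
B --p--> C
C --p--> B
B --p--> C
C --q--> B
B --p--> C
C --p--> B
B --p--> C
End in state C, which is an accepting state.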